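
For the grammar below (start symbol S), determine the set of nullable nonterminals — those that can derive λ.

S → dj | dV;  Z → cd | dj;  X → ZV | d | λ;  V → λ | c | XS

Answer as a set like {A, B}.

Directly nullable (have an ε-rule): {V, X}.
Not nullable: S, Z — each has a terminal in every rule's right-hand side or depends on a non-nullable symbol.

{V, X}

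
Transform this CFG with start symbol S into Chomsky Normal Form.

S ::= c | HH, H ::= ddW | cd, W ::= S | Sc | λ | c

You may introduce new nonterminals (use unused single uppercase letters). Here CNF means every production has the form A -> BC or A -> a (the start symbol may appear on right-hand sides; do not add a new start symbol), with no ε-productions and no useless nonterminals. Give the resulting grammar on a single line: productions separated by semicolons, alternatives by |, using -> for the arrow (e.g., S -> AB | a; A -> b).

S -> c | HH; A -> c; B -> d; C -> BW; H -> AB | BB | BC; W -> c | HH | SA

Nullable: {W}; after ε-elimination: S -> c | HH; H -> cd | dd | ddW; W -> S | c | Sc.
After unit-elimination: S -> c | HH; H -> cd | dd | ddW; W -> c | HH | Sc.
TERM: introduce A -> c, B -> d and substitute in every rule of length ≥2.
BIN: H -> BBW becomes H -> BC, C -> BW.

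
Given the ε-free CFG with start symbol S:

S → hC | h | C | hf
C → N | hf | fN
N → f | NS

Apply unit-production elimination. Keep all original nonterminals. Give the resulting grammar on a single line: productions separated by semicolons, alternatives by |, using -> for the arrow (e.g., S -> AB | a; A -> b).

S -> f | h | NS | fN | hC | hf; C -> f | NS | fN | hf; N -> f | NS

Unit productions: C->N, S->C.
Unit pairs (A ⇒* B via units): (C,N), (S,C), (S,N).
S: inherits non-unit rules of {C, N, S} → NS | f | fN | h | hC | hf.
C: inherits non-unit rules of {C, N} → NS | f | fN | hf.
N: inherits non-unit rules of {N} → NS | f.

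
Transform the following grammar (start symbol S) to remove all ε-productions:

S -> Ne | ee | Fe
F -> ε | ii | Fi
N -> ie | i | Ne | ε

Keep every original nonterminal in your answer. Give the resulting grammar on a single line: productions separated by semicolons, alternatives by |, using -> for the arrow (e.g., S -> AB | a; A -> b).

S -> e | Fe | Ne | ee; F -> i | Fi | ii; N -> e | i | Ne | ie

Nullable set: {F, N}.
S -> Fe: F nullable, giving Fe | e.
S -> Ne: N nullable, giving Ne | e.
Drop F -> ε.
F -> Fi: F nullable, giving Fi | i.
Drop N -> ε.
N -> Ne: N nullable, giving Ne | e.
Unchanged (no nullable symbols): S -> ee; F -> ii; N -> i; N -> ie.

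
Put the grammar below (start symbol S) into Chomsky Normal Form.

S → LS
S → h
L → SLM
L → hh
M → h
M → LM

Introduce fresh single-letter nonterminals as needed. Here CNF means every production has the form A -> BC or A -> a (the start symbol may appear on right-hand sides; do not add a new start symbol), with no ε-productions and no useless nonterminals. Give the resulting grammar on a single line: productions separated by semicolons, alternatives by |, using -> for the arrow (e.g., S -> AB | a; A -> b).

S -> h | LS; A -> h; B -> LM; L -> AA | SB; M -> h | LM

No ε-productions.
No unit productions to eliminate.
TERM: introduce A -> h and substitute in every rule of length ≥2.
BIN: L -> SLM becomes L -> SB, B -> LM.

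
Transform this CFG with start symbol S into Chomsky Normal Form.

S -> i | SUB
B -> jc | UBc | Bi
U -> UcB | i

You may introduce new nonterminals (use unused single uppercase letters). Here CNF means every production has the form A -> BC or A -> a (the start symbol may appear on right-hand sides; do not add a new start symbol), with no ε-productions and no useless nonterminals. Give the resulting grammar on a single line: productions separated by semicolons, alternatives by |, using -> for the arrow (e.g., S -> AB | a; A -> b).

No ε-productions.
No unit productions to eliminate.
TERM: introduce C -> c, A -> i, D -> j and substitute in every rule of length ≥2.
BIN: B -> UBC becomes B -> UE, E -> BC; S -> SUB becomes S -> SF, F -> UB; U -> UCB becomes U -> UG, G -> CB.

S -> i | SF; A -> i; B -> BA | DC | UE; C -> c; D -> j; E -> BC; F -> UB; G -> CB; U -> i | UG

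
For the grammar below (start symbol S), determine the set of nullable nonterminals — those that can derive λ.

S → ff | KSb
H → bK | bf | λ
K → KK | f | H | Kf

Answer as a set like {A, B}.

Directly nullable (have an ε-rule): {H}.
K is nullable via K -> H (every symbol on the right is already known nullable).
Not nullable: S — each has a terminal in every rule's right-hand side or depends on a non-nullable symbol.

{H, K}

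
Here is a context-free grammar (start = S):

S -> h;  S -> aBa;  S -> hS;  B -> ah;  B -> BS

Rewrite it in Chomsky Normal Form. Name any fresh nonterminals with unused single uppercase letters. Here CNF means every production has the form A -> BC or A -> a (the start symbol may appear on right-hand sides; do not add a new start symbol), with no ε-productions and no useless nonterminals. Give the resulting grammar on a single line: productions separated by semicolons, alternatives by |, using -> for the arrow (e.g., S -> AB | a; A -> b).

No ε-productions.
No unit productions to eliminate.
TERM: introduce A -> a, C -> h and substitute in every rule of length ≥2.
BIN: S -> ABA becomes S -> AD, D -> BA.

S -> h | AD | CS; A -> a; B -> AC | BS; C -> h; D -> BA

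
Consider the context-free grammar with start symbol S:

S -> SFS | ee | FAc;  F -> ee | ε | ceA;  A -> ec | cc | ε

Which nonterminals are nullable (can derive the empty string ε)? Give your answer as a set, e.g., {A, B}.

{A, F}

Directly nullable (have an ε-rule): {A, F}.
Not nullable: S — each has a terminal in every rule's right-hand side or depends on a non-nullable symbol.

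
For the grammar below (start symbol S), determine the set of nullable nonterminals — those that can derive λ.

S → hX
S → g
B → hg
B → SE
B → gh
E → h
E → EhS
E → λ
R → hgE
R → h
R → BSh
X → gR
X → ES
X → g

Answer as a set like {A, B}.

Directly nullable (have an ε-rule): {E}.
Not nullable: B, R, S, X — each has a terminal in every rule's right-hand side or depends on a non-nullable symbol.

{E}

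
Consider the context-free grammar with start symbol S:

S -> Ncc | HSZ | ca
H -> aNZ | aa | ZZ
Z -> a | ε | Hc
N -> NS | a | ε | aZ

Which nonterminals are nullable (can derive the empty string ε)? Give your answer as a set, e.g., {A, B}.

Directly nullable (have an ε-rule): {N, Z}.
H is nullable via H -> ZZ (every symbol on the right is already known nullable).
Not nullable: S — each has a terminal in every rule's right-hand side or depends on a non-nullable symbol.

{H, N, Z}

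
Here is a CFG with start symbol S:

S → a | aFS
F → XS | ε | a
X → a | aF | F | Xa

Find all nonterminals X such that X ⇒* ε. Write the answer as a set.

{F, X}

Directly nullable (have an ε-rule): {F}.
X is nullable via X -> F (every symbol on the right is already known nullable).
Not nullable: S — each has a terminal in every rule's right-hand side or depends on a non-nullable symbol.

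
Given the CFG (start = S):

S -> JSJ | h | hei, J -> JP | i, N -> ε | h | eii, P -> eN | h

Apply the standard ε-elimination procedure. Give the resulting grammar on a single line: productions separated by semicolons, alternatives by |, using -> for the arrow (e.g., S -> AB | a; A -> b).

Nullable set: {N}.
Drop N -> ε.
P -> eN: N nullable, giving e | eN.
Unchanged (no nullable symbols): S -> JSJ; S -> h; S -> hei; J -> JP; J -> i; N -> eii; N -> h; P -> h.

S -> h | JSJ | hei; J -> i | JP; N -> h | eii; P -> e | h | eN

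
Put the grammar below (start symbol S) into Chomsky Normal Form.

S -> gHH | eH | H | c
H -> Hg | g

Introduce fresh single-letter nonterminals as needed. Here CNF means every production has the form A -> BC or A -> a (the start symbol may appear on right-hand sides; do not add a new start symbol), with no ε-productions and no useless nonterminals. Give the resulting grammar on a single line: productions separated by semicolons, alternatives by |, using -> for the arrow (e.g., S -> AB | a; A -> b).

S -> c | g | AC | BH | HA; A -> g; B -> e; C -> HH; H -> g | HA

No ε-productions.
After unit-elimination: S -> c | g | Hg | eH | gHH; H -> g | Hg.
TERM: introduce B -> e, A -> g and substitute in every rule of length ≥2.
BIN: S -> AHH becomes S -> AC, C -> HH.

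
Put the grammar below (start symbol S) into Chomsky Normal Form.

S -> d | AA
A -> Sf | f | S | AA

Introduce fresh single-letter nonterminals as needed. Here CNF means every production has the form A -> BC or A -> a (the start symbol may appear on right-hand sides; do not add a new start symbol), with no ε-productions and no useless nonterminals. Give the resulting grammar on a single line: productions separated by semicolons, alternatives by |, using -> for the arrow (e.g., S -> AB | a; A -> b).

S -> d | AA; A -> d | f | AA | SB; B -> f

No ε-productions.
After unit-elimination: S -> d | AA; A -> d | f | AA | Sf.
TERM: introduce B -> f and substitute in every rule of length ≥2.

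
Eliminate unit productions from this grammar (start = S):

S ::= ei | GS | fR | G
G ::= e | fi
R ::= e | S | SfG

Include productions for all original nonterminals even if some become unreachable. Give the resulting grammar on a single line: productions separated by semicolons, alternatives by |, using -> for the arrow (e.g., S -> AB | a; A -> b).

Unit productions: R->S, S->G.
Unit pairs (A ⇒* B via units): (R,G), (R,S), (S,G).
S: inherits non-unit rules of {G, S} → GS | e | ei | fR | fi.
G: inherits non-unit rules of {G} → e | fi.
R: inherits non-unit rules of {G, R, S} → GS | SfG | e | ei | fR | fi.

S -> e | GS | ei | fR | fi; G -> e | fi; R -> e | GS | ei | fR | fi | SfG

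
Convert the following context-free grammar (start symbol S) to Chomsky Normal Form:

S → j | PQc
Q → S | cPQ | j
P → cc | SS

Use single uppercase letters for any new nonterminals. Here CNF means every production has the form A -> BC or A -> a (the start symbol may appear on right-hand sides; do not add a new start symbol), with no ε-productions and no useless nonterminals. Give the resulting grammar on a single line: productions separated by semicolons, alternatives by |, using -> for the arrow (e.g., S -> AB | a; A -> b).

S -> j | PD; A -> c; B -> PQ; C -> QA; D -> QA; P -> AA | SS; Q -> j | AB | PC

No ε-productions.
After unit-elimination: S -> j | PQc; P -> SS | cc; Q -> j | PQc | cPQ.
TERM: introduce A -> c and substitute in every rule of length ≥2.
BIN: Q -> APQ becomes Q -> AB, B -> PQ; Q -> PQA becomes Q -> PC, C -> QA; S -> PQA becomes S -> PD, D -> QA.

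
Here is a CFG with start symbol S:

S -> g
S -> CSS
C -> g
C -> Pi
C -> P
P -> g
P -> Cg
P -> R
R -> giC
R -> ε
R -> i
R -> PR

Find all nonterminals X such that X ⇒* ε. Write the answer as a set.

{C, P, R}

Directly nullable (have an ε-rule): {R}.
P is nullable via P -> R (every symbol on the right is already known nullable).
C is nullable via C -> P (every symbol on the right is already known nullable).
Not nullable: S — each has a terminal in every rule's right-hand side or depends on a non-nullable symbol.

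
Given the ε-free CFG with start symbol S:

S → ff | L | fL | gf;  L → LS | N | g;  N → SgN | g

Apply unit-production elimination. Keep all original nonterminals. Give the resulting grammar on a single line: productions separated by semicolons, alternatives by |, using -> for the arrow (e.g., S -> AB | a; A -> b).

S -> g | LS | fL | ff | gf | SgN; L -> g | LS | SgN; N -> g | SgN

Unit productions: L->N, S->L.
Unit pairs (A ⇒* B via units): (L,N), (S,L), (S,N).
S: inherits non-unit rules of {L, N, S} → LS | SgN | fL | ff | g | gf.
L: inherits non-unit rules of {L, N} → LS | SgN | g.
N: inherits non-unit rules of {N} → SgN | g.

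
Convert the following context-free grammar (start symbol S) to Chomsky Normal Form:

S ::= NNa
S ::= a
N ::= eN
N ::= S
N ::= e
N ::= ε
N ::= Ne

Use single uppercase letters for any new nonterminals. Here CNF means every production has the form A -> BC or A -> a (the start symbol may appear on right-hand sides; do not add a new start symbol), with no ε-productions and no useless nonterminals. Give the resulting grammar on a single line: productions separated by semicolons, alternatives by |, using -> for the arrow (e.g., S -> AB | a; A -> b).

Nullable: {N}; after ε-elimination: S -> a | Na | NNa; N -> S | e | Ne | eN.
After unit-elimination: S -> a | Na | NNa; N -> a | e | Na | Ne | eN | NNa.
TERM: introduce A -> a, B -> e and substitute in every rule of length ≥2.
BIN: N -> NNA becomes N -> NC, C -> NA; S -> NNA becomes S -> ND, D -> NA.

S -> a | NA | ND; A -> a; B -> e; C -> NA; D -> NA; N -> a | e | BN | NA | NB | NC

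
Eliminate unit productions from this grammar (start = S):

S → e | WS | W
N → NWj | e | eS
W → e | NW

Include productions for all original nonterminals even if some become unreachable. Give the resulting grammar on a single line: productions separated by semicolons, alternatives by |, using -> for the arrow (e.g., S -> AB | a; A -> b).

Unit productions: S->W.
Unit pairs (A ⇒* B via units): (S,W).
S: inherits non-unit rules of {S, W} → NW | WS | e.
N: inherits non-unit rules of {N} → NWj | e | eS.
W: inherits non-unit rules of {W} → NW | e.

S -> e | NW | WS; N -> e | eS | NWj; W -> e | NW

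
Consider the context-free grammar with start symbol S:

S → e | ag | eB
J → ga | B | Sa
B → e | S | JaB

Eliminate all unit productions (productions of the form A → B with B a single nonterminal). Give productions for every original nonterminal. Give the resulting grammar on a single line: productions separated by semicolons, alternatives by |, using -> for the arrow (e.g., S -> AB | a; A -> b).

Unit productions: B->S, J->B.
Unit pairs (A ⇒* B via units): (B,S), (J,B), (J,S).
S: inherits non-unit rules of {S} → ag | e | eB.
B: inherits non-unit rules of {B, S} → JaB | ag | e | eB.
J: inherits non-unit rules of {B, J, S} → JaB | Sa | ag | e | eB | ga.

S -> e | ag | eB; B -> e | ag | eB | JaB; J -> e | Sa | ag | eB | ga | JaB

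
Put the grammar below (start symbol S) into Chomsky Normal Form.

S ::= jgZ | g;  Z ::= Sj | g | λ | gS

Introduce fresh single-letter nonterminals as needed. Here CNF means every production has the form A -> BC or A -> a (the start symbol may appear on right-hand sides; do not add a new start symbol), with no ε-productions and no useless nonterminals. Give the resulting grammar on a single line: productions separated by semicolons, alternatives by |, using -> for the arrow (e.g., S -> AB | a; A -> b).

S -> g | AB | AC; A -> j; B -> g; C -> BZ; Z -> g | BS | SA

Nullable: {Z}; after ε-elimination: S -> g | jg | jgZ; Z -> g | Sj | gS.
No unit productions to eliminate.
TERM: introduce B -> g, A -> j and substitute in every rule of length ≥2.
BIN: S -> ABZ becomes S -> AC, C -> BZ.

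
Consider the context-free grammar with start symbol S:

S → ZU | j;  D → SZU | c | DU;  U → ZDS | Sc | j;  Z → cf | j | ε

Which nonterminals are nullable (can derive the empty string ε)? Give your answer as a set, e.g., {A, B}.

{Z}

Directly nullable (have an ε-rule): {Z}.
Not nullable: D, S, U — each has a terminal in every rule's right-hand side or depends on a non-nullable symbol.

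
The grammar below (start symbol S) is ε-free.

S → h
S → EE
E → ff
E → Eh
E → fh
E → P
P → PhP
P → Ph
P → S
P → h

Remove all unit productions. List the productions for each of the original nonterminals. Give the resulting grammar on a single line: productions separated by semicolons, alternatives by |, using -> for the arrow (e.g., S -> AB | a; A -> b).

Unit productions: E->P, P->S.
Unit pairs (A ⇒* B via units): (E,P), (E,S), (P,S).
S: inherits non-unit rules of {S} → EE | h.
E: inherits non-unit rules of {E, P, S} → EE | Eh | Ph | PhP | ff | fh | h.
P: inherits non-unit rules of {P, S} → EE | Ph | PhP | h.

S -> h | EE; E -> h | EE | Eh | Ph | ff | fh | PhP; P -> h | EE | Ph | PhP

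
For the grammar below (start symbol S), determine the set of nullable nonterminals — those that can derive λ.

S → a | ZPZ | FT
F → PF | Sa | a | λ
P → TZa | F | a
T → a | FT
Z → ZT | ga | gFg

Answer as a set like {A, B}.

Directly nullable (have an ε-rule): {F}.
P is nullable via P -> F (every symbol on the right is already known nullable).
Not nullable: S, T, Z — each has a terminal in every rule's right-hand side or depends on a non-nullable symbol.

{F, P}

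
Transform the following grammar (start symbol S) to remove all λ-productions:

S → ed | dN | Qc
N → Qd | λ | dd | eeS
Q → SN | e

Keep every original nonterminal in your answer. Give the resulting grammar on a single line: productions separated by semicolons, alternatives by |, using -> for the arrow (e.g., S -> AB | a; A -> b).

Nullable set: {N}.
S -> dN: N nullable, giving d | dN.
Drop N -> λ.
Q -> SN: N nullable, giving S | SN.
Unchanged (no nullable symbols): S -> Qc; S -> ed; N -> Qd; N -> dd; N -> eeS; Q -> e.

S -> d | Qc | dN | ed; N -> Qd | dd | eeS; Q -> S | e | SN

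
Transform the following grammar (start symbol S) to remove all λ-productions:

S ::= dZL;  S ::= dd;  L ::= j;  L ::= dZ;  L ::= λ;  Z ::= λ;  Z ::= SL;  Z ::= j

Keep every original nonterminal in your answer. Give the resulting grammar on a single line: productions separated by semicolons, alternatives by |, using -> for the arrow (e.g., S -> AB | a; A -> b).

S -> d | dL | dZ | dd | dZL; L -> d | j | dZ; Z -> S | j | SL

Nullable set: {L, Z}.
S -> dZL: Z, L nullable, giving d | dL | dZ | dZL.
Drop L -> λ.
L -> dZ: Z nullable, giving d | dZ.
Drop Z -> λ.
Z -> SL: L nullable, giving S | SL.
Unchanged (no nullable symbols): S -> dd; L -> j; Z -> j.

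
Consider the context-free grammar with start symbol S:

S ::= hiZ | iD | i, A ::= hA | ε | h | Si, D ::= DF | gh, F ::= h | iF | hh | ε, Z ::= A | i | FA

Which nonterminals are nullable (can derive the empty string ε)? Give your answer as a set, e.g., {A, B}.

Directly nullable (have an ε-rule): {A, F}.
Z is nullable via Z -> A (every symbol on the right is already known nullable).
Not nullable: D, S — each has a terminal in every rule's right-hand side or depends on a non-nullable symbol.

{A, F, Z}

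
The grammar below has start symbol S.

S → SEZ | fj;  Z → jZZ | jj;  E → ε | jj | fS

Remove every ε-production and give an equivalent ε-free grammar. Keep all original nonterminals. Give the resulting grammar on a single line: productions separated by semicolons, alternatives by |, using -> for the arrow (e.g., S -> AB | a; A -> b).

Nullable set: {E}.
S -> SEZ: E nullable, giving SEZ | SZ.
Drop E -> ε.
Unchanged (no nullable symbols): S -> fj; E -> fS; E -> jj; Z -> jZZ; Z -> jj.

S -> SZ | fj | SEZ; E -> fS | jj; Z -> jj | jZZ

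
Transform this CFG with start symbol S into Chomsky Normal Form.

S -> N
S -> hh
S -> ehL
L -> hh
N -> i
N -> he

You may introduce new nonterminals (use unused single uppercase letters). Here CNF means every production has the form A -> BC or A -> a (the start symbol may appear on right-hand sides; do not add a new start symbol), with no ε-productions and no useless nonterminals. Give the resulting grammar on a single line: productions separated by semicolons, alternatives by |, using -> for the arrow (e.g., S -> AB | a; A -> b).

No ε-productions.
After unit-elimination: S -> i | he | hh | ehL; L -> hh; N -> i | he.
TERM: introduce B -> e, A -> h and substitute in every rule of length ≥2.
BIN: S -> BAL becomes S -> BC, C -> AL.
Drop unreachable/unproductive: N.

S -> i | AA | AB | BC; A -> h; B -> e; C -> AL; L -> AA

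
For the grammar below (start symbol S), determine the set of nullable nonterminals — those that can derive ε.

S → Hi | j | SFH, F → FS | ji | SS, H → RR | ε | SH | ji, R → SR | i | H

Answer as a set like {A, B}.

{H, R}

Directly nullable (have an ε-rule): {H}.
R is nullable via R -> H (every symbol on the right is already known nullable).
Not nullable: F, S — each has a terminal in every rule's right-hand side or depends on a non-nullable symbol.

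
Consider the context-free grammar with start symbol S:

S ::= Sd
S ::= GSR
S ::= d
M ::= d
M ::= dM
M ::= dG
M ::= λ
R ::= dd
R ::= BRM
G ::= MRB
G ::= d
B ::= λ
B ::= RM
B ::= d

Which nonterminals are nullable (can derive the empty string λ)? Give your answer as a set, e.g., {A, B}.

{B, M}

Directly nullable (have an ε-rule): {B, M}.
Not nullable: G, R, S — each has a terminal in every rule's right-hand side or depends on a non-nullable symbol.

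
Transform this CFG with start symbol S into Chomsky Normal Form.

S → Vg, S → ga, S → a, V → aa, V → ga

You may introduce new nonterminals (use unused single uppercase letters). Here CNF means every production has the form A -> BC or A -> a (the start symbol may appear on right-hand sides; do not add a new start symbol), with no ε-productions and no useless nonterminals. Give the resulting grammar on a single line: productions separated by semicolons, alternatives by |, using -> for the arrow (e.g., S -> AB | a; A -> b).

No ε-productions.
No unit productions to eliminate.
TERM: introduce B -> a, A -> g and substitute in every rule of length ≥2.

S -> a | AB | VA; A -> g; B -> a; V -> AB | BB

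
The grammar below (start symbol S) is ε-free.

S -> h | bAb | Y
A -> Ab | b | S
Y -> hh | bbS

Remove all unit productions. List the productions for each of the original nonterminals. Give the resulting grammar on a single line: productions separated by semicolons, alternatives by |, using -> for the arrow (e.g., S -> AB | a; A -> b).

Unit productions: A->S, S->Y.
Unit pairs (A ⇒* B via units): (A,S), (A,Y), (S,Y).
S: inherits non-unit rules of {S, Y} → bAb | bbS | h | hh.
A: inherits non-unit rules of {A, S, Y} → Ab | b | bAb | bbS | h | hh.
Y: inherits non-unit rules of {Y} → bbS | hh.

S -> h | hh | bAb | bbS; A -> b | h | Ab | hh | bAb | bbS; Y -> hh | bbS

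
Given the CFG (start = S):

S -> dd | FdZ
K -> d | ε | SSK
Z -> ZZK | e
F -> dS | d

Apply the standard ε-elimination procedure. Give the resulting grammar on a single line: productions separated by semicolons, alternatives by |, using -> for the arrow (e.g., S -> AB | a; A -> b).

Nullable set: {K}.
Drop K -> ε.
K -> SSK: K nullable, giving SS | SSK.
Z -> ZZK: K nullable, giving ZZ | ZZK.
Unchanged (no nullable symbols): S -> FdZ; S -> dd; F -> d; F -> dS; K -> d; Z -> e.

S -> dd | FdZ; F -> d | dS; K -> d | SS | SSK; Z -> e | ZZ | ZZK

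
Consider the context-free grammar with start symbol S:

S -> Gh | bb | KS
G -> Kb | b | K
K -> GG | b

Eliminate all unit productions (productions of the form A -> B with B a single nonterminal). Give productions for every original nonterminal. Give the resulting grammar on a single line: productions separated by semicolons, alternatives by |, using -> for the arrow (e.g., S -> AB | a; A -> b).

S -> Gh | KS | bb; G -> b | GG | Kb; K -> b | GG

Unit productions: G->K.
Unit pairs (A ⇒* B via units): (G,K).
S: inherits non-unit rules of {S} → Gh | KS | bb.
G: inherits non-unit rules of {G, K} → GG | Kb | b.
K: inherits non-unit rules of {K} → GG | b.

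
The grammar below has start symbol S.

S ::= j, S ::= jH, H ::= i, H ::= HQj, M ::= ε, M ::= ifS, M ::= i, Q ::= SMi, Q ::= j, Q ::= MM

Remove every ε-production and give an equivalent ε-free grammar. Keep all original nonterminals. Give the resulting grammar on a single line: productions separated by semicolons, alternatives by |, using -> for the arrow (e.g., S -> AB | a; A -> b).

Nullable set: {M, Q}.
H -> HQj: Q nullable, giving HQj | Hj.
Drop M -> ε.
Q -> MM: M, M nullable, giving M | MM.
Q -> SMi: M nullable, giving SMi | Si.
Unchanged (no nullable symbols): S -> j; S -> jH; H -> i; M -> i; M -> ifS; Q -> j.

S -> j | jH; H -> i | Hj | HQj; M -> i | ifS; Q -> M | j | MM | Si | SMi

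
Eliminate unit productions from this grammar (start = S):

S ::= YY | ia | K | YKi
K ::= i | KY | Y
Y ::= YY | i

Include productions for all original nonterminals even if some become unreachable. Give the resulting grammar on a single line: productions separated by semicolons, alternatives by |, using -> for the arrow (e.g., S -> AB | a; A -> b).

S -> i | KY | YY | ia | YKi; K -> i | KY | YY; Y -> i | YY

Unit productions: K->Y, S->K.
Unit pairs (A ⇒* B via units): (K,Y), (S,K), (S,Y).
S: inherits non-unit rules of {K, S, Y} → KY | YKi | YY | i | ia.
K: inherits non-unit rules of {K, Y} → KY | YY | i.
Y: inherits non-unit rules of {Y} → YY | i.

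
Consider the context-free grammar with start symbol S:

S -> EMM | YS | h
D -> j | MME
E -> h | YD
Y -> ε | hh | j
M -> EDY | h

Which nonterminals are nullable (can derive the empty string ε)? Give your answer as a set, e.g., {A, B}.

Directly nullable (have an ε-rule): {Y}.
Not nullable: D, E, M, S — each has a terminal in every rule's right-hand side or depends on a non-nullable symbol.

{Y}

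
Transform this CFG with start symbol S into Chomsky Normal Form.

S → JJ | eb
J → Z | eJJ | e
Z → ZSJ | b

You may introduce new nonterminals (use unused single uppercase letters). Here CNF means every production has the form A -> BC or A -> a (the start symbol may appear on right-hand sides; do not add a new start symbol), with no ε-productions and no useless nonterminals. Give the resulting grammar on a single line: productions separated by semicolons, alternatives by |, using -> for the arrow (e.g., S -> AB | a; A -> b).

No ε-productions.
After unit-elimination: S -> JJ | eb; J -> b | e | ZSJ | eJJ; Z -> b | ZSJ.
TERM: introduce B -> b, A -> e and substitute in every rule of length ≥2.
BIN: J -> AJJ becomes J -> AC, C -> JJ; J -> ZSJ becomes J -> ZD, D -> SJ; Z -> ZSJ becomes Z -> ZE, E -> SJ.

S -> AB | JJ; A -> e; B -> b; C -> JJ; D -> SJ; E -> SJ; J -> b | e | AC | ZD; Z -> b | ZE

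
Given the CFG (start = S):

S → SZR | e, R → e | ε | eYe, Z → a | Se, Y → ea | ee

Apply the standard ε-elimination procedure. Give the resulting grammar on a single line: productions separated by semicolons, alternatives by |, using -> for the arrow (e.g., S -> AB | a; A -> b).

Nullable set: {R}.
S -> SZR: R nullable, giving SZ | SZR.
Drop R -> ε.
Unchanged (no nullable symbols): S -> e; R -> e; R -> eYe; Y -> ea; Y -> ee; Z -> Se; Z -> a.

S -> e | SZ | SZR; R -> e | eYe; Y -> ea | ee; Z -> a | Se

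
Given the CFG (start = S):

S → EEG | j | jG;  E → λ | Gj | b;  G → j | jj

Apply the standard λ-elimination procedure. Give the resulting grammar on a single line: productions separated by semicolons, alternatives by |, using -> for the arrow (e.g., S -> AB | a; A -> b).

S -> G | j | EG | jG | EEG; E -> b | Gj; G -> j | jj

Nullable set: {E}.
S -> EEG: E, E nullable, giving EEG | EG | G.
Drop E -> λ.
Unchanged (no nullable symbols): S -> j; S -> jG; E -> Gj; E -> b; G -> j; G -> jj.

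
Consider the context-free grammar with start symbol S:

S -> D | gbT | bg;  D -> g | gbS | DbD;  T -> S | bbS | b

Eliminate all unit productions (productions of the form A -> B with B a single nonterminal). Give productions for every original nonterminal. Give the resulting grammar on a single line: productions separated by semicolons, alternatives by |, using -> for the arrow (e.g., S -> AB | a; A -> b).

Unit productions: S->D, T->S.
Unit pairs (A ⇒* B via units): (S,D), (T,D), (T,S).
S: inherits non-unit rules of {D, S} → DbD | bg | g | gbS | gbT.
D: inherits non-unit rules of {D} → DbD | g | gbS.
T: inherits non-unit rules of {D, S, T} → DbD | b | bbS | bg | g | gbS | gbT.

S -> g | bg | DbD | gbS | gbT; D -> g | DbD | gbS; T -> b | g | bg | DbD | bbS | gbS | gbT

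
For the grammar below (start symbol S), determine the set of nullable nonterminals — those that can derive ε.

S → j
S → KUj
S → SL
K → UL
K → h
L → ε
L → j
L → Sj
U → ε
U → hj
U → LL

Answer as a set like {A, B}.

Directly nullable (have an ε-rule): {L, U}.
K is nullable via K -> UL (every symbol on the right is already known nullable).
Not nullable: S — each has a terminal in every rule's right-hand side or depends on a non-nullable symbol.

{K, L, U}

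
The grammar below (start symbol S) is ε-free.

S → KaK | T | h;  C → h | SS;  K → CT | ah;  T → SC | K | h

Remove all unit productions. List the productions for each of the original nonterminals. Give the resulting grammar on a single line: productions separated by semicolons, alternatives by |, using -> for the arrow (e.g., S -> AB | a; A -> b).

S -> h | CT | SC | ah | KaK; C -> h | SS; K -> CT | ah; T -> h | CT | SC | ah

Unit productions: S->T, T->K.
Unit pairs (A ⇒* B via units): (S,K), (S,T), (T,K).
S: inherits non-unit rules of {K, S, T} → CT | KaK | SC | ah | h.
C: inherits non-unit rules of {C} → SS | h.
K: inherits non-unit rules of {K} → CT | ah.
T: inherits non-unit rules of {K, T} → CT | SC | ah | h.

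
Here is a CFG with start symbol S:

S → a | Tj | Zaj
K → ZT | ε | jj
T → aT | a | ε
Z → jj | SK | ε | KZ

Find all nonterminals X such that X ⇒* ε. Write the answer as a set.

Directly nullable (have an ε-rule): {K, T, Z}.
Not nullable: S — each has a terminal in every rule's right-hand side or depends on a non-nullable symbol.

{K, T, Z}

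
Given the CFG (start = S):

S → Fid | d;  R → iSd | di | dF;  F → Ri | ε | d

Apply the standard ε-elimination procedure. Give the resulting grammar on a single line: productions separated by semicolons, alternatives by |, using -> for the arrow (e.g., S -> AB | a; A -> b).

Nullable set: {F}.
S -> Fid: F nullable, giving Fid | id.
Drop F -> ε.
R -> dF: F nullable, giving d | dF.
Unchanged (no nullable symbols): S -> d; F -> Ri; F -> d; R -> di; R -> iSd.

S -> d | id | Fid; F -> d | Ri; R -> d | dF | di | iSd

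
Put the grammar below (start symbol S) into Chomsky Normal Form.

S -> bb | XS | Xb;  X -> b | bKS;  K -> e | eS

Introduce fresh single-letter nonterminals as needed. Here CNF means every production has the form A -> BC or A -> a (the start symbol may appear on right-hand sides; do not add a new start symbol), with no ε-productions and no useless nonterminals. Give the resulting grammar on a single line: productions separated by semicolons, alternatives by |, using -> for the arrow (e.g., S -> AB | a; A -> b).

S -> BB | XB | XS; A -> e; B -> b; C -> KS; K -> e | AS; X -> b | BC

No ε-productions.
No unit productions to eliminate.
TERM: introduce B -> b, A -> e and substitute in every rule of length ≥2.
BIN: X -> BKS becomes X -> BC, C -> KS.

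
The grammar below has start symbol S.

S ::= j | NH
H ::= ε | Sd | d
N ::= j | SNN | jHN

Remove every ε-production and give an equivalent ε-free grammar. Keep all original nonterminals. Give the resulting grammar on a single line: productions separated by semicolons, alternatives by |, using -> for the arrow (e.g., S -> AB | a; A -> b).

S -> N | j | NH; H -> d | Sd; N -> j | jN | SNN | jHN

Nullable set: {H}.
S -> NH: H nullable, giving N | NH.
Drop H -> ε.
N -> jHN: H nullable, giving jHN | jN.
Unchanged (no nullable symbols): S -> j; H -> Sd; H -> d; N -> SNN; N -> j.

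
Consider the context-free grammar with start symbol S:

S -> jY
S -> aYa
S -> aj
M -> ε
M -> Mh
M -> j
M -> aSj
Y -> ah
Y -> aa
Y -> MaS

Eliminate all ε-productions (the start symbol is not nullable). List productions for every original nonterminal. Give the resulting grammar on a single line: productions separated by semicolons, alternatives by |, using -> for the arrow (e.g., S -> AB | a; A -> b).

Nullable set: {M}.
Drop M -> ε.
M -> Mh: M nullable, giving Mh | h.
Y -> MaS: M nullable, giving MaS | aS.
Unchanged (no nullable symbols): S -> aYa; S -> aj; S -> jY; M -> aSj; M -> j; Y -> aa; Y -> ah.

S -> aj | jY | aYa; M -> h | j | Mh | aSj; Y -> aS | aa | ah | MaS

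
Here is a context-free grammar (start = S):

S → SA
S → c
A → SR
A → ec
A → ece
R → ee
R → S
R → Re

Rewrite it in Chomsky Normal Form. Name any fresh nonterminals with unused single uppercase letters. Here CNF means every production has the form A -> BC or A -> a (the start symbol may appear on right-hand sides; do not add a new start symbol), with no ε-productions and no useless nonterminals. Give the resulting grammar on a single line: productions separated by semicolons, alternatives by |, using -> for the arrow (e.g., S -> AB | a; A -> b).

S -> c | SA; A -> BC | BD | SR; B -> e; C -> c; D -> CB; R -> c | BB | RB | SA

No ε-productions.
After unit-elimination: S -> c | SA; A -> SR | ec | ece; R -> c | Re | SA | ee.
TERM: introduce C -> c, B -> e and substitute in every rule of length ≥2.
BIN: A -> BCB becomes A -> BD, D -> CB.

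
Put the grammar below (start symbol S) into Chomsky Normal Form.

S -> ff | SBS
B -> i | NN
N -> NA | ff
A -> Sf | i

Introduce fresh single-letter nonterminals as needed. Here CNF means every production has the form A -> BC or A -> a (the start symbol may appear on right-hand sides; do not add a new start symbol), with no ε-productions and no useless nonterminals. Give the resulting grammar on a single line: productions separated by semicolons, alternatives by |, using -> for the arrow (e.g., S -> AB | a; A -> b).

No ε-productions.
No unit productions to eliminate.
TERM: introduce C -> f and substitute in every rule of length ≥2.
BIN: S -> SBS becomes S -> SD, D -> BS.

S -> CC | SD; A -> i | SC; B -> i | NN; C -> f; D -> BS; N -> CC | NA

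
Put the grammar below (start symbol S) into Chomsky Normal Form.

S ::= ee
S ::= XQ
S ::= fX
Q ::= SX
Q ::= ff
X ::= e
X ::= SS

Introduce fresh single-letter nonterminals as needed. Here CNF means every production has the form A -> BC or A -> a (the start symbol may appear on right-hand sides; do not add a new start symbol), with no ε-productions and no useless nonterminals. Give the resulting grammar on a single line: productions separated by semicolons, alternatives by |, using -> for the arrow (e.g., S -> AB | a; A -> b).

No ε-productions.
No unit productions to eliminate.
TERM: introduce B -> e, A -> f and substitute in every rule of length ≥2.

S -> AX | BB | XQ; A -> f; B -> e; Q -> AA | SX; X -> e | SS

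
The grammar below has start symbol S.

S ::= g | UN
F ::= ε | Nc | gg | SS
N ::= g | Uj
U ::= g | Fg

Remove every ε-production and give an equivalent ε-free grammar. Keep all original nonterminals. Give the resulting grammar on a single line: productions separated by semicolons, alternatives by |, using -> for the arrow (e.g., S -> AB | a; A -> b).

Nullable set: {F}.
Drop F -> ε.
U -> Fg: F nullable, giving Fg | g.
Unchanged (no nullable symbols): S -> UN; S -> g; F -> Nc; F -> SS; F -> gg; N -> Uj; N -> g; U -> g.

S -> g | UN; F -> Nc | SS | gg; N -> g | Uj; U -> g | Fg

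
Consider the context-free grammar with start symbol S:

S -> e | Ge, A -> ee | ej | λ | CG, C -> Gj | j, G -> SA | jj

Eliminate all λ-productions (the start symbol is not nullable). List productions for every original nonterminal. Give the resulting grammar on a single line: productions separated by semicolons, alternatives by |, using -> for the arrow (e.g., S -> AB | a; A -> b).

S -> e | Ge; A -> CG | ee | ej; C -> j | Gj; G -> S | SA | jj

Nullable set: {A}.
Drop A -> λ.
G -> SA: A nullable, giving S | SA.
Unchanged (no nullable symbols): S -> Ge; S -> e; A -> CG; A -> ee; A -> ej; C -> Gj; C -> j; G -> jj.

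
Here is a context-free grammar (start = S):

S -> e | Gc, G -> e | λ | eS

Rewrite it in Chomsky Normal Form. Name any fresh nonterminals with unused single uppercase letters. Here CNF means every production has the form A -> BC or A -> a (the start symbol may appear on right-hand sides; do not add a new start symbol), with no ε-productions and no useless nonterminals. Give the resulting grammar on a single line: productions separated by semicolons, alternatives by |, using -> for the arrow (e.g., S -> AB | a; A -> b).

S -> c | e | GB; A -> e; B -> c; G -> e | AS

Nullable: {G}; after ε-elimination: S -> c | e | Gc; G -> e | eS.
No unit productions to eliminate.
TERM: introduce B -> c, A -> e and substitute in every rule of length ≥2.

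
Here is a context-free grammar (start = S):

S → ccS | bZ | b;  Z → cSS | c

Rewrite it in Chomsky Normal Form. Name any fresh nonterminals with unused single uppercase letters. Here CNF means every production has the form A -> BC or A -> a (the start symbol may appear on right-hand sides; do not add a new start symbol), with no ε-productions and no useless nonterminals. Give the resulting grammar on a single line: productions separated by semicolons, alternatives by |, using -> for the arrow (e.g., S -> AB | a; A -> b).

No ε-productions.
No unit productions to eliminate.
TERM: introduce A -> b, B -> c and substitute in every rule of length ≥2.
BIN: S -> BBS becomes S -> BC, C -> BS; Z -> BSS becomes Z -> BD, D -> SS.

S -> b | AZ | BC; A -> b; B -> c; C -> BS; D -> SS; Z -> c | BD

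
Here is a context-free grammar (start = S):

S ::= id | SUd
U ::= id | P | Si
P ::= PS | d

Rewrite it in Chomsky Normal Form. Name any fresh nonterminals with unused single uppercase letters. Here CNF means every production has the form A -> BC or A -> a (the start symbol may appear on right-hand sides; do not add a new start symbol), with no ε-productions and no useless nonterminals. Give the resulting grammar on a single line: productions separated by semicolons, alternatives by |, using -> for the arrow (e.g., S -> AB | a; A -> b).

S -> BA | SC; A -> d; B -> i; C -> UA; P -> d | PS; U -> d | BA | PS | SB

No ε-productions.
After unit-elimination: S -> id | SUd; P -> d | PS; U -> d | PS | Si | id.
TERM: introduce A -> d, B -> i and substitute in every rule of length ≥2.
BIN: S -> SUA becomes S -> SC, C -> UA.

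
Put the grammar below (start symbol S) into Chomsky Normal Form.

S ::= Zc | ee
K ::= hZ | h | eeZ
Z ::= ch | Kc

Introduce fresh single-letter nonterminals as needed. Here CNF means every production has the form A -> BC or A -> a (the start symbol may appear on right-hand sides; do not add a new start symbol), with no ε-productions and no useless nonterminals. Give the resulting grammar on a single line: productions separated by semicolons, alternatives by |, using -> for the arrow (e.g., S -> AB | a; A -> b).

S -> AA | ZC; A -> e; B -> h; C -> c; D -> AZ; K -> h | AD | BZ; Z -> CB | KC

No ε-productions.
No unit productions to eliminate.
TERM: introduce C -> c, A -> e, B -> h and substitute in every rule of length ≥2.
BIN: K -> AAZ becomes K -> AD, D -> AZ.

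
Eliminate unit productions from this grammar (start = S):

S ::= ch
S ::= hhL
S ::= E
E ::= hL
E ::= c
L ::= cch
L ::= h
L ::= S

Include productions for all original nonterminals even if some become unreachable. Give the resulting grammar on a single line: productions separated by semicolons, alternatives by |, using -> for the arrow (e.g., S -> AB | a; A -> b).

S -> c | ch | hL | hhL; E -> c | hL; L -> c | h | ch | hL | cch | hhL

Unit productions: L->S, S->E.
Unit pairs (A ⇒* B via units): (L,E), (L,S), (S,E).
S: inherits non-unit rules of {E, S} → c | ch | hL | hhL.
E: inherits non-unit rules of {E} → c | hL.
L: inherits non-unit rules of {E, L, S} → c | cch | ch | h | hL | hhL.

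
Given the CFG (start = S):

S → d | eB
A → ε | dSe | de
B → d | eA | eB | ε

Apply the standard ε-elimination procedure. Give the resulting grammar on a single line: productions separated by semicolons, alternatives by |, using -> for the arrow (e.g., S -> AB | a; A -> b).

Nullable set: {A, B}.
S -> eB: B nullable, giving e | eB.
Drop A -> ε.
Drop B -> ε.
B -> eA: A nullable, giving e | eA.
B -> eB: B nullable, giving e | eB.
Unchanged (no nullable symbols): S -> d; A -> dSe; A -> de; B -> d.

S -> d | e | eB; A -> de | dSe; B -> d | e | eA | eB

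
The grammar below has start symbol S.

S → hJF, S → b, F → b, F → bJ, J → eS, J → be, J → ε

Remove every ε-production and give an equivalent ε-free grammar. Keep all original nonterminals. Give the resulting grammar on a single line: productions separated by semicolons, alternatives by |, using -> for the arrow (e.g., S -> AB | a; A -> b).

Nullable set: {J}.
S -> hJF: J nullable, giving hF | hJF.
F -> bJ: J nullable, giving b | bJ.
Drop J -> ε.
Unchanged (no nullable symbols): S -> b; F -> b; J -> be; J -> eS.

S -> b | hF | hJF; F -> b | bJ; J -> be | eS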